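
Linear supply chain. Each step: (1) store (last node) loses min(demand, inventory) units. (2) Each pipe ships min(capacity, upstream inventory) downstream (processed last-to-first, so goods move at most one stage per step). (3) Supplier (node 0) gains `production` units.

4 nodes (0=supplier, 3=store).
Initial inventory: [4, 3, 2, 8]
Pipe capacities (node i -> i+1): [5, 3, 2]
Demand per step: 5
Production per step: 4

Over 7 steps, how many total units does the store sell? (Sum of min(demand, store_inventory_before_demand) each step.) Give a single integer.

Step 1: sold=5 (running total=5) -> [4 4 3 5]
Step 2: sold=5 (running total=10) -> [4 5 4 2]
Step 3: sold=2 (running total=12) -> [4 6 5 2]
Step 4: sold=2 (running total=14) -> [4 7 6 2]
Step 5: sold=2 (running total=16) -> [4 8 7 2]
Step 6: sold=2 (running total=18) -> [4 9 8 2]
Step 7: sold=2 (running total=20) -> [4 10 9 2]

Answer: 20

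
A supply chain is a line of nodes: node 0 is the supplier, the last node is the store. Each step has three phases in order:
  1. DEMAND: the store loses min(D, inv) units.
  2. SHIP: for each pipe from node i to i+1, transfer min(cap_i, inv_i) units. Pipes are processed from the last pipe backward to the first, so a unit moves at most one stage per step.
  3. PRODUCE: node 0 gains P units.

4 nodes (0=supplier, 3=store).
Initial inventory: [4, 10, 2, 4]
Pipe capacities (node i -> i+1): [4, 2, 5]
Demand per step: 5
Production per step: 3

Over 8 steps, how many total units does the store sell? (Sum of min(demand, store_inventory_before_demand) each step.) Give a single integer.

Step 1: sold=4 (running total=4) -> [3 12 2 2]
Step 2: sold=2 (running total=6) -> [3 13 2 2]
Step 3: sold=2 (running total=8) -> [3 14 2 2]
Step 4: sold=2 (running total=10) -> [3 15 2 2]
Step 5: sold=2 (running total=12) -> [3 16 2 2]
Step 6: sold=2 (running total=14) -> [3 17 2 2]
Step 7: sold=2 (running total=16) -> [3 18 2 2]
Step 8: sold=2 (running total=18) -> [3 19 2 2]

Answer: 18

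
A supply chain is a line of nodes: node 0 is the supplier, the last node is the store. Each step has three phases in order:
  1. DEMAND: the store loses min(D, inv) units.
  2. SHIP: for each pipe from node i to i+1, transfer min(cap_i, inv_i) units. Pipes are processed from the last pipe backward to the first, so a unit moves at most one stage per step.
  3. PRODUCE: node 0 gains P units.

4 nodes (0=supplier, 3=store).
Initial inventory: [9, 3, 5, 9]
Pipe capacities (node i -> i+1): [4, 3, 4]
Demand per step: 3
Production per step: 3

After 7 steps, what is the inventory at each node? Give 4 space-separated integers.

Step 1: demand=3,sold=3 ship[2->3]=4 ship[1->2]=3 ship[0->1]=4 prod=3 -> inv=[8 4 4 10]
Step 2: demand=3,sold=3 ship[2->3]=4 ship[1->2]=3 ship[0->1]=4 prod=3 -> inv=[7 5 3 11]
Step 3: demand=3,sold=3 ship[2->3]=3 ship[1->2]=3 ship[0->1]=4 prod=3 -> inv=[6 6 3 11]
Step 4: demand=3,sold=3 ship[2->3]=3 ship[1->2]=3 ship[0->1]=4 prod=3 -> inv=[5 7 3 11]
Step 5: demand=3,sold=3 ship[2->3]=3 ship[1->2]=3 ship[0->1]=4 prod=3 -> inv=[4 8 3 11]
Step 6: demand=3,sold=3 ship[2->3]=3 ship[1->2]=3 ship[0->1]=4 prod=3 -> inv=[3 9 3 11]
Step 7: demand=3,sold=3 ship[2->3]=3 ship[1->2]=3 ship[0->1]=3 prod=3 -> inv=[3 9 3 11]

3 9 3 11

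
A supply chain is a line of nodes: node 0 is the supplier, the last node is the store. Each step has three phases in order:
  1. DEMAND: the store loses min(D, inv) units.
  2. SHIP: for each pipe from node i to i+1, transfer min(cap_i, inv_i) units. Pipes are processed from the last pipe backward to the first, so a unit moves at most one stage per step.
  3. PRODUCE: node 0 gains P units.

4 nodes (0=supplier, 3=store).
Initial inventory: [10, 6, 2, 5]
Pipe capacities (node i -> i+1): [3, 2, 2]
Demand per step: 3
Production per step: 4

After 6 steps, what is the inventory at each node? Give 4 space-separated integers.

Step 1: demand=3,sold=3 ship[2->3]=2 ship[1->2]=2 ship[0->1]=3 prod=4 -> inv=[11 7 2 4]
Step 2: demand=3,sold=3 ship[2->3]=2 ship[1->2]=2 ship[0->1]=3 prod=4 -> inv=[12 8 2 3]
Step 3: demand=3,sold=3 ship[2->3]=2 ship[1->2]=2 ship[0->1]=3 prod=4 -> inv=[13 9 2 2]
Step 4: demand=3,sold=2 ship[2->3]=2 ship[1->2]=2 ship[0->1]=3 prod=4 -> inv=[14 10 2 2]
Step 5: demand=3,sold=2 ship[2->3]=2 ship[1->2]=2 ship[0->1]=3 prod=4 -> inv=[15 11 2 2]
Step 6: demand=3,sold=2 ship[2->3]=2 ship[1->2]=2 ship[0->1]=3 prod=4 -> inv=[16 12 2 2]

16 12 2 2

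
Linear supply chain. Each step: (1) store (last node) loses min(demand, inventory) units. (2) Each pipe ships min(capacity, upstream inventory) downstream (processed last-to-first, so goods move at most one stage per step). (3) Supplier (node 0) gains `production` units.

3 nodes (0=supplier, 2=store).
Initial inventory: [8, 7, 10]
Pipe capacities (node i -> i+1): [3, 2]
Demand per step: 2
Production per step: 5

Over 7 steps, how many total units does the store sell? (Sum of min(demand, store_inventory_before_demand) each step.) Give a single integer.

Step 1: sold=2 (running total=2) -> [10 8 10]
Step 2: sold=2 (running total=4) -> [12 9 10]
Step 3: sold=2 (running total=6) -> [14 10 10]
Step 4: sold=2 (running total=8) -> [16 11 10]
Step 5: sold=2 (running total=10) -> [18 12 10]
Step 6: sold=2 (running total=12) -> [20 13 10]
Step 7: sold=2 (running total=14) -> [22 14 10]

Answer: 14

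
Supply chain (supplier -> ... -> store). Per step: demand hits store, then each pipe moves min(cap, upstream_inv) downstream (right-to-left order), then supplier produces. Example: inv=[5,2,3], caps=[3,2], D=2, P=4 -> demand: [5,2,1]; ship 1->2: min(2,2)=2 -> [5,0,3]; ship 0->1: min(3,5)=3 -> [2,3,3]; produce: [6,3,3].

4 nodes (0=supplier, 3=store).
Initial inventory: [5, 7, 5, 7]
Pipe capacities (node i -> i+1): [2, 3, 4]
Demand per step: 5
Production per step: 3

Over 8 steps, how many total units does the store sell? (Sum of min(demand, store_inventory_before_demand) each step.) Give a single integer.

Step 1: sold=5 (running total=5) -> [6 6 4 6]
Step 2: sold=5 (running total=10) -> [7 5 3 5]
Step 3: sold=5 (running total=15) -> [8 4 3 3]
Step 4: sold=3 (running total=18) -> [9 3 3 3]
Step 5: sold=3 (running total=21) -> [10 2 3 3]
Step 6: sold=3 (running total=24) -> [11 2 2 3]
Step 7: sold=3 (running total=27) -> [12 2 2 2]
Step 8: sold=2 (running total=29) -> [13 2 2 2]

Answer: 29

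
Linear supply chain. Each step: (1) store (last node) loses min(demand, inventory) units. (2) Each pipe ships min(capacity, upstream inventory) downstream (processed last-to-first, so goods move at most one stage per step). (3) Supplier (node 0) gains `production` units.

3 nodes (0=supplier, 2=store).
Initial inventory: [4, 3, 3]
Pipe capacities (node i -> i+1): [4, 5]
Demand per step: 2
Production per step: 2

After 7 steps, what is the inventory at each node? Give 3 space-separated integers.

Step 1: demand=2,sold=2 ship[1->2]=3 ship[0->1]=4 prod=2 -> inv=[2 4 4]
Step 2: demand=2,sold=2 ship[1->2]=4 ship[0->1]=2 prod=2 -> inv=[2 2 6]
Step 3: demand=2,sold=2 ship[1->2]=2 ship[0->1]=2 prod=2 -> inv=[2 2 6]
Step 4: demand=2,sold=2 ship[1->2]=2 ship[0->1]=2 prod=2 -> inv=[2 2 6]
Step 5: demand=2,sold=2 ship[1->2]=2 ship[0->1]=2 prod=2 -> inv=[2 2 6]
Step 6: demand=2,sold=2 ship[1->2]=2 ship[0->1]=2 prod=2 -> inv=[2 2 6]
Step 7: demand=2,sold=2 ship[1->2]=2 ship[0->1]=2 prod=2 -> inv=[2 2 6]

2 2 6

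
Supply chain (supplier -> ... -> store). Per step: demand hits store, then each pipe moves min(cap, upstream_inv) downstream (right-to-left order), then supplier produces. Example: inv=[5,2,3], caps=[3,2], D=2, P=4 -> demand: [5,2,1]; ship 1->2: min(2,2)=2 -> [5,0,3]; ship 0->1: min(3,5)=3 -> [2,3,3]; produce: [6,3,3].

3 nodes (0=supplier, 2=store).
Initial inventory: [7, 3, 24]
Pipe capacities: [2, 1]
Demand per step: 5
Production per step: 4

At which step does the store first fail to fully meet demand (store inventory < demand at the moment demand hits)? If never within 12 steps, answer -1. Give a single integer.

Step 1: demand=5,sold=5 ship[1->2]=1 ship[0->1]=2 prod=4 -> [9 4 20]
Step 2: demand=5,sold=5 ship[1->2]=1 ship[0->1]=2 prod=4 -> [11 5 16]
Step 3: demand=5,sold=5 ship[1->2]=1 ship[0->1]=2 prod=4 -> [13 6 12]
Step 4: demand=5,sold=5 ship[1->2]=1 ship[0->1]=2 prod=4 -> [15 7 8]
Step 5: demand=5,sold=5 ship[1->2]=1 ship[0->1]=2 prod=4 -> [17 8 4]
Step 6: demand=5,sold=4 ship[1->2]=1 ship[0->1]=2 prod=4 -> [19 9 1]
Step 7: demand=5,sold=1 ship[1->2]=1 ship[0->1]=2 prod=4 -> [21 10 1]
Step 8: demand=5,sold=1 ship[1->2]=1 ship[0->1]=2 prod=4 -> [23 11 1]
Step 9: demand=5,sold=1 ship[1->2]=1 ship[0->1]=2 prod=4 -> [25 12 1]
Step 10: demand=5,sold=1 ship[1->2]=1 ship[0->1]=2 prod=4 -> [27 13 1]
Step 11: demand=5,sold=1 ship[1->2]=1 ship[0->1]=2 prod=4 -> [29 14 1]
Step 12: demand=5,sold=1 ship[1->2]=1 ship[0->1]=2 prod=4 -> [31 15 1]
First stockout at step 6

6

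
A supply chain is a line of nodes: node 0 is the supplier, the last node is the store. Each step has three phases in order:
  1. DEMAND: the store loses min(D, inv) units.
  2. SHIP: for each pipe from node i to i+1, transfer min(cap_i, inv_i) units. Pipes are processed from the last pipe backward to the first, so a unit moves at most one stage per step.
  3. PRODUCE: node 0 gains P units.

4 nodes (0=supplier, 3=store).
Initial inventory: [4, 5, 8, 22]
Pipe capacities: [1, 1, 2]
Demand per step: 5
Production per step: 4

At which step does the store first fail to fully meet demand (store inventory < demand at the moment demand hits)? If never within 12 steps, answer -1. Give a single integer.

Step 1: demand=5,sold=5 ship[2->3]=2 ship[1->2]=1 ship[0->1]=1 prod=4 -> [7 5 7 19]
Step 2: demand=5,sold=5 ship[2->3]=2 ship[1->2]=1 ship[0->1]=1 prod=4 -> [10 5 6 16]
Step 3: demand=5,sold=5 ship[2->3]=2 ship[1->2]=1 ship[0->1]=1 prod=4 -> [13 5 5 13]
Step 4: demand=5,sold=5 ship[2->3]=2 ship[1->2]=1 ship[0->1]=1 prod=4 -> [16 5 4 10]
Step 5: demand=5,sold=5 ship[2->3]=2 ship[1->2]=1 ship[0->1]=1 prod=4 -> [19 5 3 7]
Step 6: demand=5,sold=5 ship[2->3]=2 ship[1->2]=1 ship[0->1]=1 prod=4 -> [22 5 2 4]
Step 7: demand=5,sold=4 ship[2->3]=2 ship[1->2]=1 ship[0->1]=1 prod=4 -> [25 5 1 2]
Step 8: demand=5,sold=2 ship[2->3]=1 ship[1->2]=1 ship[0->1]=1 prod=4 -> [28 5 1 1]
Step 9: demand=5,sold=1 ship[2->3]=1 ship[1->2]=1 ship[0->1]=1 prod=4 -> [31 5 1 1]
Step 10: demand=5,sold=1 ship[2->3]=1 ship[1->2]=1 ship[0->1]=1 prod=4 -> [34 5 1 1]
Step 11: demand=5,sold=1 ship[2->3]=1 ship[1->2]=1 ship[0->1]=1 prod=4 -> [37 5 1 1]
Step 12: demand=5,sold=1 ship[2->3]=1 ship[1->2]=1 ship[0->1]=1 prod=4 -> [40 5 1 1]
First stockout at step 7

7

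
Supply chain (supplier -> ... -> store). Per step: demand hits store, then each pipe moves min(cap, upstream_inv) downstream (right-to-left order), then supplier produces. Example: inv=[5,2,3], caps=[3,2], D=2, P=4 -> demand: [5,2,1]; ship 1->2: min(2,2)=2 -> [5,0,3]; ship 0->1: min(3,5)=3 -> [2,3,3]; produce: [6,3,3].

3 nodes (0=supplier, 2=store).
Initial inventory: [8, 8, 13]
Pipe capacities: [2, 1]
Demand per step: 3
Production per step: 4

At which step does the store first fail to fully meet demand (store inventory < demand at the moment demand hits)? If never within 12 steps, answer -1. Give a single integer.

Step 1: demand=3,sold=3 ship[1->2]=1 ship[0->1]=2 prod=4 -> [10 9 11]
Step 2: demand=3,sold=3 ship[1->2]=1 ship[0->1]=2 prod=4 -> [12 10 9]
Step 3: demand=3,sold=3 ship[1->2]=1 ship[0->1]=2 prod=4 -> [14 11 7]
Step 4: demand=3,sold=3 ship[1->2]=1 ship[0->1]=2 prod=4 -> [16 12 5]
Step 5: demand=3,sold=3 ship[1->2]=1 ship[0->1]=2 prod=4 -> [18 13 3]
Step 6: demand=3,sold=3 ship[1->2]=1 ship[0->1]=2 prod=4 -> [20 14 1]
Step 7: demand=3,sold=1 ship[1->2]=1 ship[0->1]=2 prod=4 -> [22 15 1]
Step 8: demand=3,sold=1 ship[1->2]=1 ship[0->1]=2 prod=4 -> [24 16 1]
Step 9: demand=3,sold=1 ship[1->2]=1 ship[0->1]=2 prod=4 -> [26 17 1]
Step 10: demand=3,sold=1 ship[1->2]=1 ship[0->1]=2 prod=4 -> [28 18 1]
Step 11: demand=3,sold=1 ship[1->2]=1 ship[0->1]=2 prod=4 -> [30 19 1]
Step 12: demand=3,sold=1 ship[1->2]=1 ship[0->1]=2 prod=4 -> [32 20 1]
First stockout at step 7

7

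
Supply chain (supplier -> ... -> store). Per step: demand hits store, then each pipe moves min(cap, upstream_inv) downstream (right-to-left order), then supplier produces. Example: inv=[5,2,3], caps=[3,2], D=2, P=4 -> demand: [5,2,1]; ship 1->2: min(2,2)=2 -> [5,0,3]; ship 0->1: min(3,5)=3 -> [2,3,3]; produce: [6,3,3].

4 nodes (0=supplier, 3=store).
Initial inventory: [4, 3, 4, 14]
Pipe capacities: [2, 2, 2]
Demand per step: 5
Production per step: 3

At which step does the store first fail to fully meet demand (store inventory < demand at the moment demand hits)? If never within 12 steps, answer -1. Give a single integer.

Step 1: demand=5,sold=5 ship[2->3]=2 ship[1->2]=2 ship[0->1]=2 prod=3 -> [5 3 4 11]
Step 2: demand=5,sold=5 ship[2->3]=2 ship[1->2]=2 ship[0->1]=2 prod=3 -> [6 3 4 8]
Step 3: demand=5,sold=5 ship[2->3]=2 ship[1->2]=2 ship[0->1]=2 prod=3 -> [7 3 4 5]
Step 4: demand=5,sold=5 ship[2->3]=2 ship[1->2]=2 ship[0->1]=2 prod=3 -> [8 3 4 2]
Step 5: demand=5,sold=2 ship[2->3]=2 ship[1->2]=2 ship[0->1]=2 prod=3 -> [9 3 4 2]
Step 6: demand=5,sold=2 ship[2->3]=2 ship[1->2]=2 ship[0->1]=2 prod=3 -> [10 3 4 2]
Step 7: demand=5,sold=2 ship[2->3]=2 ship[1->2]=2 ship[0->1]=2 prod=3 -> [11 3 4 2]
Step 8: demand=5,sold=2 ship[2->3]=2 ship[1->2]=2 ship[0->1]=2 prod=3 -> [12 3 4 2]
Step 9: demand=5,sold=2 ship[2->3]=2 ship[1->2]=2 ship[0->1]=2 prod=3 -> [13 3 4 2]
Step 10: demand=5,sold=2 ship[2->3]=2 ship[1->2]=2 ship[0->1]=2 prod=3 -> [14 3 4 2]
Step 11: demand=5,sold=2 ship[2->3]=2 ship[1->2]=2 ship[0->1]=2 prod=3 -> [15 3 4 2]
Step 12: demand=5,sold=2 ship[2->3]=2 ship[1->2]=2 ship[0->1]=2 prod=3 -> [16 3 4 2]
First stockout at step 5

5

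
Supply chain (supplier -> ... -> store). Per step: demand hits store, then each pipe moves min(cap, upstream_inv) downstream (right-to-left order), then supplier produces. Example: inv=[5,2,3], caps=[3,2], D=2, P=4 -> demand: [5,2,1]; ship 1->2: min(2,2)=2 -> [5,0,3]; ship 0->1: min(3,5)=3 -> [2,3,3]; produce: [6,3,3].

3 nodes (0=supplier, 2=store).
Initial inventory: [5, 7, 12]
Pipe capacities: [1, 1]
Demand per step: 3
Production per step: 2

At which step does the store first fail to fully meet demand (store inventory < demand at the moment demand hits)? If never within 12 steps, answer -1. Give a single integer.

Step 1: demand=3,sold=3 ship[1->2]=1 ship[0->1]=1 prod=2 -> [6 7 10]
Step 2: demand=3,sold=3 ship[1->2]=1 ship[0->1]=1 prod=2 -> [7 7 8]
Step 3: demand=3,sold=3 ship[1->2]=1 ship[0->1]=1 prod=2 -> [8 7 6]
Step 4: demand=3,sold=3 ship[1->2]=1 ship[0->1]=1 prod=2 -> [9 7 4]
Step 5: demand=3,sold=3 ship[1->2]=1 ship[0->1]=1 prod=2 -> [10 7 2]
Step 6: demand=3,sold=2 ship[1->2]=1 ship[0->1]=1 prod=2 -> [11 7 1]
Step 7: demand=3,sold=1 ship[1->2]=1 ship[0->1]=1 prod=2 -> [12 7 1]
Step 8: demand=3,sold=1 ship[1->2]=1 ship[0->1]=1 prod=2 -> [13 7 1]
Step 9: demand=3,sold=1 ship[1->2]=1 ship[0->1]=1 prod=2 -> [14 7 1]
Step 10: demand=3,sold=1 ship[1->2]=1 ship[0->1]=1 prod=2 -> [15 7 1]
Step 11: demand=3,sold=1 ship[1->2]=1 ship[0->1]=1 prod=2 -> [16 7 1]
Step 12: demand=3,sold=1 ship[1->2]=1 ship[0->1]=1 prod=2 -> [17 7 1]
First stockout at step 6

6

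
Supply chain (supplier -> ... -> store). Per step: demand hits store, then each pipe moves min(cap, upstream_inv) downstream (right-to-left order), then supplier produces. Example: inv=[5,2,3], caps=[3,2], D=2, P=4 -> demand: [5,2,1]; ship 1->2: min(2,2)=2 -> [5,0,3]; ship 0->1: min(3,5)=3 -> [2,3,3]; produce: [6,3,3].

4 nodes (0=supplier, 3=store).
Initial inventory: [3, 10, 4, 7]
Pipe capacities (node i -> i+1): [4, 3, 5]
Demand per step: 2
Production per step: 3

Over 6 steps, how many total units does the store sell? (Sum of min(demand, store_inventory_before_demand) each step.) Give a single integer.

Step 1: sold=2 (running total=2) -> [3 10 3 9]
Step 2: sold=2 (running total=4) -> [3 10 3 10]
Step 3: sold=2 (running total=6) -> [3 10 3 11]
Step 4: sold=2 (running total=8) -> [3 10 3 12]
Step 5: sold=2 (running total=10) -> [3 10 3 13]
Step 6: sold=2 (running total=12) -> [3 10 3 14]

Answer: 12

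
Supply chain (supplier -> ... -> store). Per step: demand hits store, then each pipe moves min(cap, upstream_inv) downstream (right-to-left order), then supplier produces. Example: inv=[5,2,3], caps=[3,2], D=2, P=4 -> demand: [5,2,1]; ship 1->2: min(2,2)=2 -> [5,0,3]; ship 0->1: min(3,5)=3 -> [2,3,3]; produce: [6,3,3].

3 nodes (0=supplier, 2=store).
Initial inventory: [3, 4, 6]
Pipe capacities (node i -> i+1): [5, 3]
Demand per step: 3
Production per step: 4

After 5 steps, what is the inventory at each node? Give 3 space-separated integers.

Step 1: demand=3,sold=3 ship[1->2]=3 ship[0->1]=3 prod=4 -> inv=[4 4 6]
Step 2: demand=3,sold=3 ship[1->2]=3 ship[0->1]=4 prod=4 -> inv=[4 5 6]
Step 3: demand=3,sold=3 ship[1->2]=3 ship[0->1]=4 prod=4 -> inv=[4 6 6]
Step 4: demand=3,sold=3 ship[1->2]=3 ship[0->1]=4 prod=4 -> inv=[4 7 6]
Step 5: demand=3,sold=3 ship[1->2]=3 ship[0->1]=4 prod=4 -> inv=[4 8 6]

4 8 6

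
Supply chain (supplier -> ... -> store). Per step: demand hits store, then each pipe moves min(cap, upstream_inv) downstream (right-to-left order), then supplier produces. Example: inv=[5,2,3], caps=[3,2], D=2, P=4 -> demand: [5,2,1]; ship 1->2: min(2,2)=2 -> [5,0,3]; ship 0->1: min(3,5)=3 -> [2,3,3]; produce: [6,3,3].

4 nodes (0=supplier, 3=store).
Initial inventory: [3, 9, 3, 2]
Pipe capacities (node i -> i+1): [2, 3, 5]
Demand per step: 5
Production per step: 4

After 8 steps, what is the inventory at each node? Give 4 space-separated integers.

Step 1: demand=5,sold=2 ship[2->3]=3 ship[1->2]=3 ship[0->1]=2 prod=4 -> inv=[5 8 3 3]
Step 2: demand=5,sold=3 ship[2->3]=3 ship[1->2]=3 ship[0->1]=2 prod=4 -> inv=[7 7 3 3]
Step 3: demand=5,sold=3 ship[2->3]=3 ship[1->2]=3 ship[0->1]=2 prod=4 -> inv=[9 6 3 3]
Step 4: demand=5,sold=3 ship[2->3]=3 ship[1->2]=3 ship[0->1]=2 prod=4 -> inv=[11 5 3 3]
Step 5: demand=5,sold=3 ship[2->3]=3 ship[1->2]=3 ship[0->1]=2 prod=4 -> inv=[13 4 3 3]
Step 6: demand=5,sold=3 ship[2->3]=3 ship[1->2]=3 ship[0->1]=2 prod=4 -> inv=[15 3 3 3]
Step 7: demand=5,sold=3 ship[2->3]=3 ship[1->2]=3 ship[0->1]=2 prod=4 -> inv=[17 2 3 3]
Step 8: demand=5,sold=3 ship[2->3]=3 ship[1->2]=2 ship[0->1]=2 prod=4 -> inv=[19 2 2 3]

19 2 2 3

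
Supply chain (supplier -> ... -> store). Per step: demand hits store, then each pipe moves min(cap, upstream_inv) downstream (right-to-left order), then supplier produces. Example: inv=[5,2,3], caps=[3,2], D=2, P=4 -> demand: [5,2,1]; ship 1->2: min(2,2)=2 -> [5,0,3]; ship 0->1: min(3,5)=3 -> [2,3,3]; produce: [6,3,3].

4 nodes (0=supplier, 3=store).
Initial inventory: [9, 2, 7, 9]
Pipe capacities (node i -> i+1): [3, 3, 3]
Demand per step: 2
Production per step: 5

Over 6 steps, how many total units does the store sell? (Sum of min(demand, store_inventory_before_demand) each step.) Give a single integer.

Step 1: sold=2 (running total=2) -> [11 3 6 10]
Step 2: sold=2 (running total=4) -> [13 3 6 11]
Step 3: sold=2 (running total=6) -> [15 3 6 12]
Step 4: sold=2 (running total=8) -> [17 3 6 13]
Step 5: sold=2 (running total=10) -> [19 3 6 14]
Step 6: sold=2 (running total=12) -> [21 3 6 15]

Answer: 12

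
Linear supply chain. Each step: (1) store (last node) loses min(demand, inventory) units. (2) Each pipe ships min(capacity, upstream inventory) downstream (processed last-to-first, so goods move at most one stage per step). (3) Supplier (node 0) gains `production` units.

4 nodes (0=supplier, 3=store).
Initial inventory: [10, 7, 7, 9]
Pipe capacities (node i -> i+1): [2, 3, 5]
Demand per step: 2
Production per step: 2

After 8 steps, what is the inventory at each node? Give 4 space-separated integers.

Step 1: demand=2,sold=2 ship[2->3]=5 ship[1->2]=3 ship[0->1]=2 prod=2 -> inv=[10 6 5 12]
Step 2: demand=2,sold=2 ship[2->3]=5 ship[1->2]=3 ship[0->1]=2 prod=2 -> inv=[10 5 3 15]
Step 3: demand=2,sold=2 ship[2->3]=3 ship[1->2]=3 ship[0->1]=2 prod=2 -> inv=[10 4 3 16]
Step 4: demand=2,sold=2 ship[2->3]=3 ship[1->2]=3 ship[0->1]=2 prod=2 -> inv=[10 3 3 17]
Step 5: demand=2,sold=2 ship[2->3]=3 ship[1->2]=3 ship[0->1]=2 prod=2 -> inv=[10 2 3 18]
Step 6: demand=2,sold=2 ship[2->3]=3 ship[1->2]=2 ship[0->1]=2 prod=2 -> inv=[10 2 2 19]
Step 7: demand=2,sold=2 ship[2->3]=2 ship[1->2]=2 ship[0->1]=2 prod=2 -> inv=[10 2 2 19]
Step 8: demand=2,sold=2 ship[2->3]=2 ship[1->2]=2 ship[0->1]=2 prod=2 -> inv=[10 2 2 19]

10 2 2 19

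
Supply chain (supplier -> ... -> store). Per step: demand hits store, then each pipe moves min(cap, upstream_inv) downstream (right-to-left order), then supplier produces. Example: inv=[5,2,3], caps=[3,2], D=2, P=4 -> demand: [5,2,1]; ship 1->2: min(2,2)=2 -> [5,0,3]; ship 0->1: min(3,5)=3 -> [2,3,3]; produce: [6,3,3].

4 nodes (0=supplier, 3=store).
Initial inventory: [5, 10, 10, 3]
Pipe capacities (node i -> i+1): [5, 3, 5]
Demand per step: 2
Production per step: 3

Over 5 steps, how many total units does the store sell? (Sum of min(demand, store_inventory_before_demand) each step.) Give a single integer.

Step 1: sold=2 (running total=2) -> [3 12 8 6]
Step 2: sold=2 (running total=4) -> [3 12 6 9]
Step 3: sold=2 (running total=6) -> [3 12 4 12]
Step 4: sold=2 (running total=8) -> [3 12 3 14]
Step 5: sold=2 (running total=10) -> [3 12 3 15]

Answer: 10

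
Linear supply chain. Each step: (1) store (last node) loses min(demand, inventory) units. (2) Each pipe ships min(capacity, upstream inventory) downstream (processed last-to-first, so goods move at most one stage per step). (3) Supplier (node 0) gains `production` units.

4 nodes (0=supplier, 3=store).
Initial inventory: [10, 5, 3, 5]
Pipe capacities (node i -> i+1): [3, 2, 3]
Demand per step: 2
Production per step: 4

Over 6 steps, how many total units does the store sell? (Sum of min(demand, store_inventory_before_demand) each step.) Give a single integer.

Answer: 12

Derivation:
Step 1: sold=2 (running total=2) -> [11 6 2 6]
Step 2: sold=2 (running total=4) -> [12 7 2 6]
Step 3: sold=2 (running total=6) -> [13 8 2 6]
Step 4: sold=2 (running total=8) -> [14 9 2 6]
Step 5: sold=2 (running total=10) -> [15 10 2 6]
Step 6: sold=2 (running total=12) -> [16 11 2 6]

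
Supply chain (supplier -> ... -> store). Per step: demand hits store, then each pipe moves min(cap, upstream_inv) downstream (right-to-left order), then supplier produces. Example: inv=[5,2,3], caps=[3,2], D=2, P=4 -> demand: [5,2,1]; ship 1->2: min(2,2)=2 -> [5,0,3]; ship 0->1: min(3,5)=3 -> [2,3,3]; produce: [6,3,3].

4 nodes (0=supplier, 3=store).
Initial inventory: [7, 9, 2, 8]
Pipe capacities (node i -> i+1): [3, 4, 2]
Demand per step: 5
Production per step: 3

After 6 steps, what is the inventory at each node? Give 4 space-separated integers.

Step 1: demand=5,sold=5 ship[2->3]=2 ship[1->2]=4 ship[0->1]=3 prod=3 -> inv=[7 8 4 5]
Step 2: demand=5,sold=5 ship[2->3]=2 ship[1->2]=4 ship[0->1]=3 prod=3 -> inv=[7 7 6 2]
Step 3: demand=5,sold=2 ship[2->3]=2 ship[1->2]=4 ship[0->1]=3 prod=3 -> inv=[7 6 8 2]
Step 4: demand=5,sold=2 ship[2->3]=2 ship[1->2]=4 ship[0->1]=3 prod=3 -> inv=[7 5 10 2]
Step 5: demand=5,sold=2 ship[2->3]=2 ship[1->2]=4 ship[0->1]=3 prod=3 -> inv=[7 4 12 2]
Step 6: demand=5,sold=2 ship[2->3]=2 ship[1->2]=4 ship[0->1]=3 prod=3 -> inv=[7 3 14 2]

7 3 14 2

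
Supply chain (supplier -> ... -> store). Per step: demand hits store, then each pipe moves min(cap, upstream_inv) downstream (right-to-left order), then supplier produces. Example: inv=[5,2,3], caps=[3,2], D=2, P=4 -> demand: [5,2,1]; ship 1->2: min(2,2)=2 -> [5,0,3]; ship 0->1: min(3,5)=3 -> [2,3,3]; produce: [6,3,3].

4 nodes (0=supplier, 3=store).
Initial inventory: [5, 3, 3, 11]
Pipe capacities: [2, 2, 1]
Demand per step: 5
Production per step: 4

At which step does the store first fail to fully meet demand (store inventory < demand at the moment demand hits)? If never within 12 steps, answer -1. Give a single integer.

Step 1: demand=5,sold=5 ship[2->3]=1 ship[1->2]=2 ship[0->1]=2 prod=4 -> [7 3 4 7]
Step 2: demand=5,sold=5 ship[2->3]=1 ship[1->2]=2 ship[0->1]=2 prod=4 -> [9 3 5 3]
Step 3: demand=5,sold=3 ship[2->3]=1 ship[1->2]=2 ship[0->1]=2 prod=4 -> [11 3 6 1]
Step 4: demand=5,sold=1 ship[2->3]=1 ship[1->2]=2 ship[0->1]=2 prod=4 -> [13 3 7 1]
Step 5: demand=5,sold=1 ship[2->3]=1 ship[1->2]=2 ship[0->1]=2 prod=4 -> [15 3 8 1]
Step 6: demand=5,sold=1 ship[2->3]=1 ship[1->2]=2 ship[0->1]=2 prod=4 -> [17 3 9 1]
Step 7: demand=5,sold=1 ship[2->3]=1 ship[1->2]=2 ship[0->1]=2 prod=4 -> [19 3 10 1]
Step 8: demand=5,sold=1 ship[2->3]=1 ship[1->2]=2 ship[0->1]=2 prod=4 -> [21 3 11 1]
Step 9: demand=5,sold=1 ship[2->3]=1 ship[1->2]=2 ship[0->1]=2 prod=4 -> [23 3 12 1]
Step 10: demand=5,sold=1 ship[2->3]=1 ship[1->2]=2 ship[0->1]=2 prod=4 -> [25 3 13 1]
Step 11: demand=5,sold=1 ship[2->3]=1 ship[1->2]=2 ship[0->1]=2 prod=4 -> [27 3 14 1]
Step 12: demand=5,sold=1 ship[2->3]=1 ship[1->2]=2 ship[0->1]=2 prod=4 -> [29 3 15 1]
First stockout at step 3

3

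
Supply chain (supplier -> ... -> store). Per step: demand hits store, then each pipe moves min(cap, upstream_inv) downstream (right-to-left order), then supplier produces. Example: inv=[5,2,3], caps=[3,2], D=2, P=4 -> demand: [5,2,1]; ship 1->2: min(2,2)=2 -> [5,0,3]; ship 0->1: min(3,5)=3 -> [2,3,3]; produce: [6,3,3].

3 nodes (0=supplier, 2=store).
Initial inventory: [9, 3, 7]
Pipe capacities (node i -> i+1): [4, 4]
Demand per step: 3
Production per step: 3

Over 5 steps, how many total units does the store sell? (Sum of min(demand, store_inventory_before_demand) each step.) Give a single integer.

Answer: 15

Derivation:
Step 1: sold=3 (running total=3) -> [8 4 7]
Step 2: sold=3 (running total=6) -> [7 4 8]
Step 3: sold=3 (running total=9) -> [6 4 9]
Step 4: sold=3 (running total=12) -> [5 4 10]
Step 5: sold=3 (running total=15) -> [4 4 11]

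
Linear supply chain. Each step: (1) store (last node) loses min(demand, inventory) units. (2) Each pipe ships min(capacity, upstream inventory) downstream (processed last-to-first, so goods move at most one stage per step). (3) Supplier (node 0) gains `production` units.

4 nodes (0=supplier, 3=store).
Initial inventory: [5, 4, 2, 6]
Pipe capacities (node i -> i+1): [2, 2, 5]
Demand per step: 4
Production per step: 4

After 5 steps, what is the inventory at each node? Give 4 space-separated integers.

Step 1: demand=4,sold=4 ship[2->3]=2 ship[1->2]=2 ship[0->1]=2 prod=4 -> inv=[7 4 2 4]
Step 2: demand=4,sold=4 ship[2->3]=2 ship[1->2]=2 ship[0->1]=2 prod=4 -> inv=[9 4 2 2]
Step 3: demand=4,sold=2 ship[2->3]=2 ship[1->2]=2 ship[0->1]=2 prod=4 -> inv=[11 4 2 2]
Step 4: demand=4,sold=2 ship[2->3]=2 ship[1->2]=2 ship[0->1]=2 prod=4 -> inv=[13 4 2 2]
Step 5: demand=4,sold=2 ship[2->3]=2 ship[1->2]=2 ship[0->1]=2 prod=4 -> inv=[15 4 2 2]

15 4 2 2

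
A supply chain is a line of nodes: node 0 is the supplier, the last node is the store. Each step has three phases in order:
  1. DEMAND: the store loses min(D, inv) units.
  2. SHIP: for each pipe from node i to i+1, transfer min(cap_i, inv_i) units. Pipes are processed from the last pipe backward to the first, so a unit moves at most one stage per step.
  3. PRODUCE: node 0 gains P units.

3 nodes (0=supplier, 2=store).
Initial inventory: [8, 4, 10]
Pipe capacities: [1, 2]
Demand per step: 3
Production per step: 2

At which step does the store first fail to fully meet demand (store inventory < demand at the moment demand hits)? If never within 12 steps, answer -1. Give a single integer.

Step 1: demand=3,sold=3 ship[1->2]=2 ship[0->1]=1 prod=2 -> [9 3 9]
Step 2: demand=3,sold=3 ship[1->2]=2 ship[0->1]=1 prod=2 -> [10 2 8]
Step 3: demand=3,sold=3 ship[1->2]=2 ship[0->1]=1 prod=2 -> [11 1 7]
Step 4: demand=3,sold=3 ship[1->2]=1 ship[0->1]=1 prod=2 -> [12 1 5]
Step 5: demand=3,sold=3 ship[1->2]=1 ship[0->1]=1 prod=2 -> [13 1 3]
Step 6: demand=3,sold=3 ship[1->2]=1 ship[0->1]=1 prod=2 -> [14 1 1]
Step 7: demand=3,sold=1 ship[1->2]=1 ship[0->1]=1 prod=2 -> [15 1 1]
Step 8: demand=3,sold=1 ship[1->2]=1 ship[0->1]=1 prod=2 -> [16 1 1]
Step 9: demand=3,sold=1 ship[1->2]=1 ship[0->1]=1 prod=2 -> [17 1 1]
Step 10: demand=3,sold=1 ship[1->2]=1 ship[0->1]=1 prod=2 -> [18 1 1]
Step 11: demand=3,sold=1 ship[1->2]=1 ship[0->1]=1 prod=2 -> [19 1 1]
Step 12: demand=3,sold=1 ship[1->2]=1 ship[0->1]=1 prod=2 -> [20 1 1]
First stockout at step 7

7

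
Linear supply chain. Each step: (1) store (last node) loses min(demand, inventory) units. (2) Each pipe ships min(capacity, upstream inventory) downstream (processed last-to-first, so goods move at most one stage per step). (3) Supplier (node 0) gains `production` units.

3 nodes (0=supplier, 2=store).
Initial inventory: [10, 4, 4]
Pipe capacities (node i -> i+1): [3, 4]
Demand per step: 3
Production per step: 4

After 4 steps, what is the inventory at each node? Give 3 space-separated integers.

Step 1: demand=3,sold=3 ship[1->2]=4 ship[0->1]=3 prod=4 -> inv=[11 3 5]
Step 2: demand=3,sold=3 ship[1->2]=3 ship[0->1]=3 prod=4 -> inv=[12 3 5]
Step 3: demand=3,sold=3 ship[1->2]=3 ship[0->1]=3 prod=4 -> inv=[13 3 5]
Step 4: demand=3,sold=3 ship[1->2]=3 ship[0->1]=3 prod=4 -> inv=[14 3 5]

14 3 5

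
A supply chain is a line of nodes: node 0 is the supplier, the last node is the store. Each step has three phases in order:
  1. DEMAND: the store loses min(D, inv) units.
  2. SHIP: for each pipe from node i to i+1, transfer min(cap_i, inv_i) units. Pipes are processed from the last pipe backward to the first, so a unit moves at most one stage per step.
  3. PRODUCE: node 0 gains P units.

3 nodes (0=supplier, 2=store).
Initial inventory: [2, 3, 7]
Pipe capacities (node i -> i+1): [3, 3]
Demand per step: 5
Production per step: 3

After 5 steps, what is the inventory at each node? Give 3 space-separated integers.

Step 1: demand=5,sold=5 ship[1->2]=3 ship[0->1]=2 prod=3 -> inv=[3 2 5]
Step 2: demand=5,sold=5 ship[1->2]=2 ship[0->1]=3 prod=3 -> inv=[3 3 2]
Step 3: demand=5,sold=2 ship[1->2]=3 ship[0->1]=3 prod=3 -> inv=[3 3 3]
Step 4: demand=5,sold=3 ship[1->2]=3 ship[0->1]=3 prod=3 -> inv=[3 3 3]
Step 5: demand=5,sold=3 ship[1->2]=3 ship[0->1]=3 prod=3 -> inv=[3 3 3]

3 3 3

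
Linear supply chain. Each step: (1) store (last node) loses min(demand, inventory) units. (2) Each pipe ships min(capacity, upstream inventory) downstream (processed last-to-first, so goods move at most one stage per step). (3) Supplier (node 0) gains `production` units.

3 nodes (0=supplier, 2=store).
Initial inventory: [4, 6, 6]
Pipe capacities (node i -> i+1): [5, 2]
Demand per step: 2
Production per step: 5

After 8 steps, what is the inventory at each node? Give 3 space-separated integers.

Step 1: demand=2,sold=2 ship[1->2]=2 ship[0->1]=4 prod=5 -> inv=[5 8 6]
Step 2: demand=2,sold=2 ship[1->2]=2 ship[0->1]=5 prod=5 -> inv=[5 11 6]
Step 3: demand=2,sold=2 ship[1->2]=2 ship[0->1]=5 prod=5 -> inv=[5 14 6]
Step 4: demand=2,sold=2 ship[1->2]=2 ship[0->1]=5 prod=5 -> inv=[5 17 6]
Step 5: demand=2,sold=2 ship[1->2]=2 ship[0->1]=5 prod=5 -> inv=[5 20 6]
Step 6: demand=2,sold=2 ship[1->2]=2 ship[0->1]=5 prod=5 -> inv=[5 23 6]
Step 7: demand=2,sold=2 ship[1->2]=2 ship[0->1]=5 prod=5 -> inv=[5 26 6]
Step 8: demand=2,sold=2 ship[1->2]=2 ship[0->1]=5 prod=5 -> inv=[5 29 6]

5 29 6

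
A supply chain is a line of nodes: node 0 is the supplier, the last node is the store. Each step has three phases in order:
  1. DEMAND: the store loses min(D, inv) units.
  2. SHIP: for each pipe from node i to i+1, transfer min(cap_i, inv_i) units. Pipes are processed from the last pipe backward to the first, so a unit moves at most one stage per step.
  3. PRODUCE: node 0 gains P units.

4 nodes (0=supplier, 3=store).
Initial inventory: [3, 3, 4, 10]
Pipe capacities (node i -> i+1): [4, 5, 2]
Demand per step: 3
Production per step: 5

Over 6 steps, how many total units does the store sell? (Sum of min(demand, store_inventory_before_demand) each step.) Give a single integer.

Answer: 18

Derivation:
Step 1: sold=3 (running total=3) -> [5 3 5 9]
Step 2: sold=3 (running total=6) -> [6 4 6 8]
Step 3: sold=3 (running total=9) -> [7 4 8 7]
Step 4: sold=3 (running total=12) -> [8 4 10 6]
Step 5: sold=3 (running total=15) -> [9 4 12 5]
Step 6: sold=3 (running total=18) -> [10 4 14 4]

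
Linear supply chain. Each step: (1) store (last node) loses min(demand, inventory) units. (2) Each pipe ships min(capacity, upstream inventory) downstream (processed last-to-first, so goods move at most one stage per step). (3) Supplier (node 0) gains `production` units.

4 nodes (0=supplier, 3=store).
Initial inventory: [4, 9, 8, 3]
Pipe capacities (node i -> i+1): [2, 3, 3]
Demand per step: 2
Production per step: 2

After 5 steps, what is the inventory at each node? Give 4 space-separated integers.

Step 1: demand=2,sold=2 ship[2->3]=3 ship[1->2]=3 ship[0->1]=2 prod=2 -> inv=[4 8 8 4]
Step 2: demand=2,sold=2 ship[2->3]=3 ship[1->2]=3 ship[0->1]=2 prod=2 -> inv=[4 7 8 5]
Step 3: demand=2,sold=2 ship[2->3]=3 ship[1->2]=3 ship[0->1]=2 prod=2 -> inv=[4 6 8 6]
Step 4: demand=2,sold=2 ship[2->3]=3 ship[1->2]=3 ship[0->1]=2 prod=2 -> inv=[4 5 8 7]
Step 5: demand=2,sold=2 ship[2->3]=3 ship[1->2]=3 ship[0->1]=2 prod=2 -> inv=[4 4 8 8]

4 4 8 8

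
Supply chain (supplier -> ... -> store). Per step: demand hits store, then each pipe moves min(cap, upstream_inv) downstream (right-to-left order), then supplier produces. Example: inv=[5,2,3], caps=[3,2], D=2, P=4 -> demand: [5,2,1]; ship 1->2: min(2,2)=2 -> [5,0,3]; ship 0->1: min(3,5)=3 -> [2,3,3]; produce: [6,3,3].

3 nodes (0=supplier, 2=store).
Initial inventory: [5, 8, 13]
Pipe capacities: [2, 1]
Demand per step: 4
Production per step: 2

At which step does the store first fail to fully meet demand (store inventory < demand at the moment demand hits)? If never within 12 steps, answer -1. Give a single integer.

Step 1: demand=4,sold=4 ship[1->2]=1 ship[0->1]=2 prod=2 -> [5 9 10]
Step 2: demand=4,sold=4 ship[1->2]=1 ship[0->1]=2 prod=2 -> [5 10 7]
Step 3: demand=4,sold=4 ship[1->2]=1 ship[0->1]=2 prod=2 -> [5 11 4]
Step 4: demand=4,sold=4 ship[1->2]=1 ship[0->1]=2 prod=2 -> [5 12 1]
Step 5: demand=4,sold=1 ship[1->2]=1 ship[0->1]=2 prod=2 -> [5 13 1]
Step 6: demand=4,sold=1 ship[1->2]=1 ship[0->1]=2 prod=2 -> [5 14 1]
Step 7: demand=4,sold=1 ship[1->2]=1 ship[0->1]=2 prod=2 -> [5 15 1]
Step 8: demand=4,sold=1 ship[1->2]=1 ship[0->1]=2 prod=2 -> [5 16 1]
Step 9: demand=4,sold=1 ship[1->2]=1 ship[0->1]=2 prod=2 -> [5 17 1]
Step 10: demand=4,sold=1 ship[1->2]=1 ship[0->1]=2 prod=2 -> [5 18 1]
Step 11: demand=4,sold=1 ship[1->2]=1 ship[0->1]=2 prod=2 -> [5 19 1]
Step 12: demand=4,sold=1 ship[1->2]=1 ship[0->1]=2 prod=2 -> [5 20 1]
First stockout at step 5

5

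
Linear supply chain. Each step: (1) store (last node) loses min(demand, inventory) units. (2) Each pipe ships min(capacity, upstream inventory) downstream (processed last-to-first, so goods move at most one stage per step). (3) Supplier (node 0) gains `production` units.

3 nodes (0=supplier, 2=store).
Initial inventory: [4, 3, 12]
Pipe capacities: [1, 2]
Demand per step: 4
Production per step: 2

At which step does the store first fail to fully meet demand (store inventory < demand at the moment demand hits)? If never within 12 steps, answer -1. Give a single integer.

Step 1: demand=4,sold=4 ship[1->2]=2 ship[0->1]=1 prod=2 -> [5 2 10]
Step 2: demand=4,sold=4 ship[1->2]=2 ship[0->1]=1 prod=2 -> [6 1 8]
Step 3: demand=4,sold=4 ship[1->2]=1 ship[0->1]=1 prod=2 -> [7 1 5]
Step 4: demand=4,sold=4 ship[1->2]=1 ship[0->1]=1 prod=2 -> [8 1 2]
Step 5: demand=4,sold=2 ship[1->2]=1 ship[0->1]=1 prod=2 -> [9 1 1]
Step 6: demand=4,sold=1 ship[1->2]=1 ship[0->1]=1 prod=2 -> [10 1 1]
Step 7: demand=4,sold=1 ship[1->2]=1 ship[0->1]=1 prod=2 -> [11 1 1]
Step 8: demand=4,sold=1 ship[1->2]=1 ship[0->1]=1 prod=2 -> [12 1 1]
Step 9: demand=4,sold=1 ship[1->2]=1 ship[0->1]=1 prod=2 -> [13 1 1]
Step 10: demand=4,sold=1 ship[1->2]=1 ship[0->1]=1 prod=2 -> [14 1 1]
Step 11: demand=4,sold=1 ship[1->2]=1 ship[0->1]=1 prod=2 -> [15 1 1]
Step 12: demand=4,sold=1 ship[1->2]=1 ship[0->1]=1 prod=2 -> [16 1 1]
First stockout at step 5

5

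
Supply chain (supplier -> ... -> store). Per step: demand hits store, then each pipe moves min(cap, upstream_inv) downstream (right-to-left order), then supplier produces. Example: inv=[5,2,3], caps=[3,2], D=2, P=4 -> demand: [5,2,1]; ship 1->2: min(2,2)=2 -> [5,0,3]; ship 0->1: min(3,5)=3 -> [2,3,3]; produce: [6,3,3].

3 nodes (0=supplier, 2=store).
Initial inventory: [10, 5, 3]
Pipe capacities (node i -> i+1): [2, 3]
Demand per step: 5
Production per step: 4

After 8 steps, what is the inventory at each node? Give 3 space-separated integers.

Step 1: demand=5,sold=3 ship[1->2]=3 ship[0->1]=2 prod=4 -> inv=[12 4 3]
Step 2: demand=5,sold=3 ship[1->2]=3 ship[0->1]=2 prod=4 -> inv=[14 3 3]
Step 3: demand=5,sold=3 ship[1->2]=3 ship[0->1]=2 prod=4 -> inv=[16 2 3]
Step 4: demand=5,sold=3 ship[1->2]=2 ship[0->1]=2 prod=4 -> inv=[18 2 2]
Step 5: demand=5,sold=2 ship[1->2]=2 ship[0->1]=2 prod=4 -> inv=[20 2 2]
Step 6: demand=5,sold=2 ship[1->2]=2 ship[0->1]=2 prod=4 -> inv=[22 2 2]
Step 7: demand=5,sold=2 ship[1->2]=2 ship[0->1]=2 prod=4 -> inv=[24 2 2]
Step 8: demand=5,sold=2 ship[1->2]=2 ship[0->1]=2 prod=4 -> inv=[26 2 2]

26 2 2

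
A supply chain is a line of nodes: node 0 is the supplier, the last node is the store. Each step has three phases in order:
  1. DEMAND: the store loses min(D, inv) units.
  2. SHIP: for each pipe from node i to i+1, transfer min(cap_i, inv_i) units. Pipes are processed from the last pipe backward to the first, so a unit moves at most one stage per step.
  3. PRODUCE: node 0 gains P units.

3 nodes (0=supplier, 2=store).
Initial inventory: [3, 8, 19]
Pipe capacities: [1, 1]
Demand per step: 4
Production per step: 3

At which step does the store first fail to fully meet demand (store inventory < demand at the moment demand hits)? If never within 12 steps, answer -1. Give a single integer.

Step 1: demand=4,sold=4 ship[1->2]=1 ship[0->1]=1 prod=3 -> [5 8 16]
Step 2: demand=4,sold=4 ship[1->2]=1 ship[0->1]=1 prod=3 -> [7 8 13]
Step 3: demand=4,sold=4 ship[1->2]=1 ship[0->1]=1 prod=3 -> [9 8 10]
Step 4: demand=4,sold=4 ship[1->2]=1 ship[0->1]=1 prod=3 -> [11 8 7]
Step 5: demand=4,sold=4 ship[1->2]=1 ship[0->1]=1 prod=3 -> [13 8 4]
Step 6: demand=4,sold=4 ship[1->2]=1 ship[0->1]=1 prod=3 -> [15 8 1]
Step 7: demand=4,sold=1 ship[1->2]=1 ship[0->1]=1 prod=3 -> [17 8 1]
Step 8: demand=4,sold=1 ship[1->2]=1 ship[0->1]=1 prod=3 -> [19 8 1]
Step 9: demand=4,sold=1 ship[1->2]=1 ship[0->1]=1 prod=3 -> [21 8 1]
Step 10: demand=4,sold=1 ship[1->2]=1 ship[0->1]=1 prod=3 -> [23 8 1]
Step 11: demand=4,sold=1 ship[1->2]=1 ship[0->1]=1 prod=3 -> [25 8 1]
Step 12: demand=4,sold=1 ship[1->2]=1 ship[0->1]=1 prod=3 -> [27 8 1]
First stockout at step 7

7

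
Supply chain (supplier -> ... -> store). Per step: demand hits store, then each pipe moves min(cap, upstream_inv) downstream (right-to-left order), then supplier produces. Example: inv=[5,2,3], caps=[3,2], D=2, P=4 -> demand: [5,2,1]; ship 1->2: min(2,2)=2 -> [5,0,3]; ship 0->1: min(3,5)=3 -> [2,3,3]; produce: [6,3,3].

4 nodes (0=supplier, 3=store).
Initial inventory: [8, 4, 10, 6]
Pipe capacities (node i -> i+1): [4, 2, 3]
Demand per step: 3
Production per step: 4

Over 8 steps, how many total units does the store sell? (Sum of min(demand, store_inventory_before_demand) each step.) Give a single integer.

Step 1: sold=3 (running total=3) -> [8 6 9 6]
Step 2: sold=3 (running total=6) -> [8 8 8 6]
Step 3: sold=3 (running total=9) -> [8 10 7 6]
Step 4: sold=3 (running total=12) -> [8 12 6 6]
Step 5: sold=3 (running total=15) -> [8 14 5 6]
Step 6: sold=3 (running total=18) -> [8 16 4 6]
Step 7: sold=3 (running total=21) -> [8 18 3 6]
Step 8: sold=3 (running total=24) -> [8 20 2 6]

Answer: 24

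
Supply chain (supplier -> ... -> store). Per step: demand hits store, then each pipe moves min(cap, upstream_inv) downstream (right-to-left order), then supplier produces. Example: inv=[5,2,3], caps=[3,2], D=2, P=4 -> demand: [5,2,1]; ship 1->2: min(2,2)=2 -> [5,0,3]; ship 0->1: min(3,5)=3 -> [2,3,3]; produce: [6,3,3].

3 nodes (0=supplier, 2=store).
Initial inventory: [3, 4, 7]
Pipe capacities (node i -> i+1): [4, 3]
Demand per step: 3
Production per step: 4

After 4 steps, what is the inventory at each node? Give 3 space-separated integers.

Step 1: demand=3,sold=3 ship[1->2]=3 ship[0->1]=3 prod=4 -> inv=[4 4 7]
Step 2: demand=3,sold=3 ship[1->2]=3 ship[0->1]=4 prod=4 -> inv=[4 5 7]
Step 3: demand=3,sold=3 ship[1->2]=3 ship[0->1]=4 prod=4 -> inv=[4 6 7]
Step 4: demand=3,sold=3 ship[1->2]=3 ship[0->1]=4 prod=4 -> inv=[4 7 7]

4 7 7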